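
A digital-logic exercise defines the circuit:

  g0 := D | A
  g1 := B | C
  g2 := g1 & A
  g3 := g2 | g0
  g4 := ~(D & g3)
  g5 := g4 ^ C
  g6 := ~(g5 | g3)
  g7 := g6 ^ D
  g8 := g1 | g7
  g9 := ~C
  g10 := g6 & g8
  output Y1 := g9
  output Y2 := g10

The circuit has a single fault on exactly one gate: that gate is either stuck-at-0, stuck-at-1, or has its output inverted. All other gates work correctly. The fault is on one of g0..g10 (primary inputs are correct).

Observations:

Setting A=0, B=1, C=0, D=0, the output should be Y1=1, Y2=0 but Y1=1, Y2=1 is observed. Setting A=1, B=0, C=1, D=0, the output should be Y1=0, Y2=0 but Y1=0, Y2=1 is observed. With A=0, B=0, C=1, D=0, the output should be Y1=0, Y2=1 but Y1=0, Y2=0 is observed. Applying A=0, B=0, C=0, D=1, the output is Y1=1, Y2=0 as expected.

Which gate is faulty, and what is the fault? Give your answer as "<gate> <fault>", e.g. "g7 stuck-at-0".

g6 inverted output

Fault-free values for test 1 (A=0, B=1, C=0, D=0): g0=0, g1=1, g2=0, g3=0, g4=1, g5=1, g6=0, g7=0, g8=1, g9=1, g10=0, giving Y1=1, Y2=0. Observed Y1=1, Y2=1.
Test 1: faults giving observed Y1=1, Y2=1 are {g4 stuck-at-0, g4 inverted output, g5 stuck-at-0, g5 inverted output, g6 stuck-at-1, g6 inverted output, g10 stuck-at-1, g10 inverted output}.
Test 2 (A=1, B=0, C=1, D=0): fault-free g0=1, g1=1, g2=1, g3=1, g4=1, g5=0, g6=0, g7=0, g8=1, g9=0, g10=0 → Y1=0, Y2=0; observed Y1=0, Y2=1. Eliminates g4 stuck-at-0, g4 inverted output, g5 stuck-at-0, g5 inverted output.
Test 3 (A=0, B=0, C=1, D=0): fault-free g0=0, g1=1, g2=0, g3=0, g4=1, g5=0, g6=1, g7=1, g8=1, g9=0, g10=1 → Y1=0, Y2=1; observed Y1=0, Y2=0. Eliminates g6 stuck-at-1, g10 stuck-at-1.
Test 4 (A=0, B=0, C=0, D=1): fault-free g0=1, g1=0, g2=0, g3=1, g4=0, g5=0, g6=0, g7=1, g8=1, g9=1, g10=0 → Y1=1, Y2=0; observed Y1=1, Y2=0. Eliminates g10 inverted output.
Only g6 inverted output is consistent with every test.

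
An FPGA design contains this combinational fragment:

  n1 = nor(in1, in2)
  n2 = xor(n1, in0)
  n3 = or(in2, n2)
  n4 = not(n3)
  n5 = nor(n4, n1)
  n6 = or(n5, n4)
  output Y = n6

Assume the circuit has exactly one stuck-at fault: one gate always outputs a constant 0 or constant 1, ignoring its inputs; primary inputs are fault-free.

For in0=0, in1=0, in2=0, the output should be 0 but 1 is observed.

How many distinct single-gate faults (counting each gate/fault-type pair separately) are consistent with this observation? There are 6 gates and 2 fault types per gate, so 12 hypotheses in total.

Fault-free: n1=1, n2=1, n3=1, n4=0, n5=0, n6=0 → 0. Observed 1.
  n1 stuck-at-0: output 1 ✓
  n1 stuck-at-1: output 0 ✗
  n2 stuck-at-0: output 1 ✓
  n2 stuck-at-1: output 0 ✗
  n3 stuck-at-0: output 1 ✓
  n3 stuck-at-1: output 0 ✗
  n4 stuck-at-0: output 0 ✗
  n4 stuck-at-1: output 1 ✓
  n5 stuck-at-0: output 0 ✗
  n5 stuck-at-1: output 1 ✓
  n6 stuck-at-0: output 0 ✗
  n6 stuck-at-1: output 1 ✓
Consistent faults: {n1 stuck-at-0, n2 stuck-at-0, n3 stuck-at-0, n4 stuck-at-1, n5 stuck-at-1, n6 stuck-at-1} — 6 in all.

6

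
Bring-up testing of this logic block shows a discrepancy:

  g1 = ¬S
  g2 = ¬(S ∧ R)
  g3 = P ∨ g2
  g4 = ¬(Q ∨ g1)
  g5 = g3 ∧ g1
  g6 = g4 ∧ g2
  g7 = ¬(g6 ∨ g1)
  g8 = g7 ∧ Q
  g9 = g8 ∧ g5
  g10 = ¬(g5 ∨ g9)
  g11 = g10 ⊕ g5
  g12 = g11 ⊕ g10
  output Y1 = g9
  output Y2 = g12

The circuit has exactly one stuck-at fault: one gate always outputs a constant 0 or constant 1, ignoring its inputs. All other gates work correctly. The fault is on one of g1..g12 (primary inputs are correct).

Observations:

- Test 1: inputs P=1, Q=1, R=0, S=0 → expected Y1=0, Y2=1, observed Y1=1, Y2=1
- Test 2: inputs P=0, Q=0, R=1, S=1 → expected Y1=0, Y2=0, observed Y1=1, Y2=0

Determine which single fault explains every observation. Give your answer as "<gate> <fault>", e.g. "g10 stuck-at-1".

Fault-free values for test 1 (P=1, Q=1, R=0, S=0): g1=1, g2=1, g3=1, g4=0, g5=1, g6=0, g7=0, g8=0, g9=0, g10=0, g11=1, g12=1, giving Y1=0, Y2=1. Observed Y1=1, Y2=1.
Test 1: faults giving observed Y1=1, Y2=1 are {g7 stuck-at-1, g8 stuck-at-1, g9 stuck-at-1}.
Test 2 (P=0, Q=0, R=1, S=1): fault-free g1=0, g2=0, g3=0, g4=1, g5=0, g6=0, g7=1, g8=0, g9=0, g10=1, g11=1, g12=0 → Y1=0, Y2=0; observed Y1=1, Y2=0. Eliminates g7 stuck-at-1, g8 stuck-at-1.
Only g9 stuck-at-1 is consistent with every test.

g9 stuck-at-1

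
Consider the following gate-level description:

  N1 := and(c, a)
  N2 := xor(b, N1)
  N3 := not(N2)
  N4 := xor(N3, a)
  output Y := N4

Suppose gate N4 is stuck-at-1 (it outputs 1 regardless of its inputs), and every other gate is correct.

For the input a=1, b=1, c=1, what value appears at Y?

Propagate with N4 forced: N1=1, N2=0, N3=1, N4=1 [stuck-at-1].
So Y = 1. (Without the fault it would be 0.)

1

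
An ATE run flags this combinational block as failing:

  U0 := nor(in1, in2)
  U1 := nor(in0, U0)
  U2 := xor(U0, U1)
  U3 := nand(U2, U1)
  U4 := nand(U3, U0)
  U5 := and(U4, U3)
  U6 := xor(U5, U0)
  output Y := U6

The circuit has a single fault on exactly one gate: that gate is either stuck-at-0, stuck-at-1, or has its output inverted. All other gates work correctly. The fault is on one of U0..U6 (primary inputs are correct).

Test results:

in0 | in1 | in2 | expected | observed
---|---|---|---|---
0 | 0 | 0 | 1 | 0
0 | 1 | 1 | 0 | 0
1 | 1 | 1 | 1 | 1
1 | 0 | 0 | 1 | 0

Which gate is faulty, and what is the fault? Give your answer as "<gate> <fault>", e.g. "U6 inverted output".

Fault-free values for test 1 (in0=0, in1=0, in2=0): U0=1, U1=0, U2=1, U3=1, U4=0, U5=0, U6=1, giving Y=1. Observed 0.
Test 1: faults giving observed 0 are {U0 stuck-at-0, U0 inverted output, U4 stuck-at-1, U4 inverted output, U5 stuck-at-1, U5 inverted output, U6 stuck-at-0, U6 inverted output}.
Test 2 (in0=0, in1=1, in2=1): fault-free U0=0, U1=1, U2=1, U3=0, U4=1, U5=0, U6=0 → 0; observed 0. Eliminates U0 inverted output, U5 stuck-at-1, U5 inverted output, U6 inverted output.
Test 3 (in0=1, in1=1, in2=1): fault-free U0=0, U1=0, U2=0, U3=1, U4=1, U5=1, U6=1 → 1; observed 1. Eliminates U4 inverted output, U6 stuck-at-0.
Test 4 (in0=1, in1=0, in2=0): fault-free U0=1, U1=0, U2=1, U3=1, U4=0, U5=0, U6=1 → 1; observed 0. Eliminates U0 stuck-at-0.
Only U4 stuck-at-1 is consistent with every test.

U4 stuck-at-1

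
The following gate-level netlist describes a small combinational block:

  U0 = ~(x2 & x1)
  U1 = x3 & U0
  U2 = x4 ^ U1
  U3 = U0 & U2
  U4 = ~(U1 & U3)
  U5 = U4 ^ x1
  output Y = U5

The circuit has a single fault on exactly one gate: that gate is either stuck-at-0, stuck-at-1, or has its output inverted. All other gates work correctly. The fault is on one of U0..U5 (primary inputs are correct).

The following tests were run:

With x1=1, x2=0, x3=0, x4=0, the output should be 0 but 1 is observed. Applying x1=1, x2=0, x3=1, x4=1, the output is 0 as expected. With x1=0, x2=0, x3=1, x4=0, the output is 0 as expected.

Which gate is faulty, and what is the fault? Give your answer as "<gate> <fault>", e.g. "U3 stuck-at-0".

U1 stuck-at-1

Fault-free values for test 1 (x1=1, x2=0, x3=0, x4=0): U0=1, U1=0, U2=0, U3=0, U4=1, U5=0, giving Y=0. Observed 1.
Test 1: faults giving observed 1 are {U1 stuck-at-1, U1 inverted output, U4 stuck-at-0, U4 inverted output, U5 stuck-at-1, U5 inverted output}.
Test 2 (x1=1, x2=0, x3=1, x4=1): fault-free U0=1, U1=1, U2=0, U3=0, U4=1, U5=0 → 0; observed 0. Eliminates U4 stuck-at-0, U4 inverted output, U5 stuck-at-1, U5 inverted output.
Test 3 (x1=0, x2=0, x3=1, x4=0): fault-free U0=1, U1=1, U2=1, U3=1, U4=0, U5=0 → 0; observed 0. Eliminates U1 inverted output.
Only U1 stuck-at-1 is consistent with every test.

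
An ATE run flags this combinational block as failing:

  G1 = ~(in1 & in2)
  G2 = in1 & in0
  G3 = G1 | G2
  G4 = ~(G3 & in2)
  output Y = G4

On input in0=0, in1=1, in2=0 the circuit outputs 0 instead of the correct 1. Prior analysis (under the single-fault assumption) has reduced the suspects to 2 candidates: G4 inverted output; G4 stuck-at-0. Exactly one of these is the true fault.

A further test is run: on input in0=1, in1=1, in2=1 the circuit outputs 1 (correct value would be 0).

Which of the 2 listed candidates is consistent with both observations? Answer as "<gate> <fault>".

Evaluate each candidate on input in0=1, in1=1, in2=1:
  G4 inverted output: G1=0, G2=1, G3=1, G4=1 [inverted output] → 1 — matches
  G4 stuck-at-0: G1=0, G2=1, G3=1, G4=0 [stuck-at-0] → 0 — eliminated
Only G4 inverted output reproduces the observed 1.

G4 inverted output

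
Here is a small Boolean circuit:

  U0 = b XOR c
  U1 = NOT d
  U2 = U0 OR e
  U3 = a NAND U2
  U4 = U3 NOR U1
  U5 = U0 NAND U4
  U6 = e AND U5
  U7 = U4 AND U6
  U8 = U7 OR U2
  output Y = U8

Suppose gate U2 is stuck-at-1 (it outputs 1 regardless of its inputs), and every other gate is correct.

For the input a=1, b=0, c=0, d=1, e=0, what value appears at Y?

1

Propagate with U2 forced: U0=0, U1=0, U2=1 [stuck-at-1], U3=0, U4=1, U5=1, U6=0, U7=0, U8=1.
So Y = 1. (Without the fault it would be 0.)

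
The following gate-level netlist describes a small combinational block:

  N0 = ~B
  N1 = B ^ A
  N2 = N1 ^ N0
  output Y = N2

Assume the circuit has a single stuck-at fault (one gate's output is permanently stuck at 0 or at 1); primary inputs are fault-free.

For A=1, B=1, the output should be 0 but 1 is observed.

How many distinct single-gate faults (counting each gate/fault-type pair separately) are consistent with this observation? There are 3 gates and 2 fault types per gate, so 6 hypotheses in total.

3

Fault-free: N0=0, N1=0, N2=0 → 0. Observed 1.
  N0 stuck-at-0: output 0 ✗
  N0 stuck-at-1: output 1 ✓
  N1 stuck-at-0: output 0 ✗
  N1 stuck-at-1: output 1 ✓
  N2 stuck-at-0: output 0 ✗
  N2 stuck-at-1: output 1 ✓
Consistent faults: {N0 stuck-at-1, N1 stuck-at-1, N2 stuck-at-1} — 3 in all.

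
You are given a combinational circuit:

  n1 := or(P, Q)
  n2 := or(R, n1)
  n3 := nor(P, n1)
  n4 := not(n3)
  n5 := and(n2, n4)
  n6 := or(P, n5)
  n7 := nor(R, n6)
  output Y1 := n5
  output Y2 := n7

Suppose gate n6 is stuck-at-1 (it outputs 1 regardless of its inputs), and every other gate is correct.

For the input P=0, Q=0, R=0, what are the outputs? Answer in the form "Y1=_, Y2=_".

Propagate with n6 forced: n1=0, n2=0, n3=1, n4=0, n5=0, n6=1 [stuck-at-1], n7=0.
So the outputs are Y1=0, Y2=0. (Without the fault they would be Y1=0, Y2=1.)

Y1=0, Y2=0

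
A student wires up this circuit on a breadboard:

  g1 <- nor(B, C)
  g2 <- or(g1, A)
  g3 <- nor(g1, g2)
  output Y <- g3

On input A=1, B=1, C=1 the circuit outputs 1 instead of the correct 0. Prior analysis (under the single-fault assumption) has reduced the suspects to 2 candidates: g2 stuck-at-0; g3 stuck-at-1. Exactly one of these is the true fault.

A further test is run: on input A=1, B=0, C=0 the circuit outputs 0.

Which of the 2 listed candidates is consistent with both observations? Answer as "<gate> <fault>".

Evaluate each candidate on input A=1, B=0, C=0:
  g2 stuck-at-0: g1=1, g2=0 [stuck-at-0], g3=0 → 0 — matches
  g3 stuck-at-1: g1=1, g2=1, g3=1 [stuck-at-1] → 1 — eliminated
Only g2 stuck-at-0 reproduces the observed 0.

g2 stuck-at-0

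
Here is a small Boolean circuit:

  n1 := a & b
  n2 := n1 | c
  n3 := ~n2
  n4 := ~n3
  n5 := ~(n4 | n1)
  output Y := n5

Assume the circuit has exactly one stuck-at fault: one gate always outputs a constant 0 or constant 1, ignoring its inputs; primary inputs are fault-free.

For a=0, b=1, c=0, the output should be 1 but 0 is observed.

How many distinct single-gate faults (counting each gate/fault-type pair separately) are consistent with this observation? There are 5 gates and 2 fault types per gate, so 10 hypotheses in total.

5

Fault-free: n1=0, n2=0, n3=1, n4=0, n5=1 → 1. Observed 0.
  n1 stuck-at-0: output 1 ✗
  n1 stuck-at-1: output 0 ✓
  n2 stuck-at-0: output 1 ✗
  n2 stuck-at-1: output 0 ✓
  n3 stuck-at-0: output 0 ✓
  n3 stuck-at-1: output 1 ✗
  n4 stuck-at-0: output 1 ✗
  n4 stuck-at-1: output 0 ✓
  n5 stuck-at-0: output 0 ✓
  n5 stuck-at-1: output 1 ✗
Consistent faults: {n1 stuck-at-1, n2 stuck-at-1, n3 stuck-at-0, n4 stuck-at-1, n5 stuck-at-0} — 5 in all.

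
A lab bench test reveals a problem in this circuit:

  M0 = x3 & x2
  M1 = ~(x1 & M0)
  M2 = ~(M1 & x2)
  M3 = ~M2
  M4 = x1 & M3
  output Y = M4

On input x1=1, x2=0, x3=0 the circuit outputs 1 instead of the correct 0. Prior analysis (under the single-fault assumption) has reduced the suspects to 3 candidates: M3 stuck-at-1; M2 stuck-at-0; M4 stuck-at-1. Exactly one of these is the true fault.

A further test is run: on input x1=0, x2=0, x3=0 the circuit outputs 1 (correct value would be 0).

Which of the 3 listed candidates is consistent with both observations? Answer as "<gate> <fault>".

M4 stuck-at-1

Evaluate each candidate on input x1=0, x2=0, x3=0:
  M3 stuck-at-1: M0=0, M1=1, M2=1, M3=1 [stuck-at-1], M4=0 → 0 — eliminated
  M2 stuck-at-0: M0=0, M1=1, M2=0 [stuck-at-0], M3=1, M4=0 → 0 — eliminated
  M4 stuck-at-1: M0=0, M1=1, M2=1, M3=0, M4=1 [stuck-at-1] → 1 — matches
Only M4 stuck-at-1 reproduces the observed 1.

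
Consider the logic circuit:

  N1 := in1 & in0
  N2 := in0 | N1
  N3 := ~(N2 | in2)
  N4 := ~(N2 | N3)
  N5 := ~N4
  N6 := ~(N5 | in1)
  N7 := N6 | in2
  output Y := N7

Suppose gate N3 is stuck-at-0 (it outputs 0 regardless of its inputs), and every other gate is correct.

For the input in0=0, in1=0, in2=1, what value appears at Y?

Propagate with N3 forced: N1=0, N2=0, N3=0 [stuck-at-0], N4=1, N5=0, N6=1, N7=1.
So Y = 1. (Same as the fault-free value — the fault is masked on this input.)

1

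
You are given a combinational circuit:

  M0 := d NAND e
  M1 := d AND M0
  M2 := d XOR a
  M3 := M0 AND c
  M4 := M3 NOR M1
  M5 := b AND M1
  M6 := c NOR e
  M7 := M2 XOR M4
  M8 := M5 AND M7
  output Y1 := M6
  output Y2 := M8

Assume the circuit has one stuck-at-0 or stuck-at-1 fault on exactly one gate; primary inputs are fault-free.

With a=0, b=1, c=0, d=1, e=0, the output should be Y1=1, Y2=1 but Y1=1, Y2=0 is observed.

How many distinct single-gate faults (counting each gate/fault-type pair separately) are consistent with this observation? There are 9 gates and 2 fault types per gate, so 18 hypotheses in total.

7

Fault-free: M0=1, M1=1, M2=1, M3=0, M4=0, M5=1, M6=1, M7=1, M8=1 → Y1=1, Y2=1. Observed Y1=1, Y2=0.
  M0: stuck-at-0 ✓; others ✗
  M1: stuck-at-0 ✓; others ✗
  M2: stuck-at-0 ✓; others ✗
  M3: none of the 2 fault types match ✗
  M4: stuck-at-1 ✓; others ✗
  M5: stuck-at-0 ✓; others ✗
  M6: none of the 2 fault types match ✗
  M7: stuck-at-0 ✓; others ✗
  M8: stuck-at-0 ✓; others ✗
Consistent faults: {M0 stuck-at-0, M1 stuck-at-0, M2 stuck-at-0, M4 stuck-at-1, M5 stuck-at-0, M7 stuck-at-0, M8 stuck-at-0} — 7 in all.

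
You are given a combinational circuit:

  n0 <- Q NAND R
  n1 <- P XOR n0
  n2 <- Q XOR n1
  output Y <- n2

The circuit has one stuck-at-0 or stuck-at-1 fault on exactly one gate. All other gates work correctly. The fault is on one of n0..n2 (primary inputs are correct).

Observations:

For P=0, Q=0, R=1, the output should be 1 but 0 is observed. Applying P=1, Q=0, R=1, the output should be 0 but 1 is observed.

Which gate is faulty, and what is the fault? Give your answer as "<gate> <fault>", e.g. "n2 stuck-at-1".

n0 stuck-at-0

Fault-free values for test 1 (P=0, Q=0, R=1): n0=1, n1=1, n2=1, giving Y=1. Observed 0.
Test 1: faults giving observed 0 are {n0 stuck-at-0, n1 stuck-at-0, n2 stuck-at-0}.
Test 2 (P=1, Q=0, R=1): fault-free n0=1, n1=0, n2=0 → 0; observed 1. Eliminates n1 stuck-at-0, n2 stuck-at-0.
Only n0 stuck-at-0 is consistent with every test.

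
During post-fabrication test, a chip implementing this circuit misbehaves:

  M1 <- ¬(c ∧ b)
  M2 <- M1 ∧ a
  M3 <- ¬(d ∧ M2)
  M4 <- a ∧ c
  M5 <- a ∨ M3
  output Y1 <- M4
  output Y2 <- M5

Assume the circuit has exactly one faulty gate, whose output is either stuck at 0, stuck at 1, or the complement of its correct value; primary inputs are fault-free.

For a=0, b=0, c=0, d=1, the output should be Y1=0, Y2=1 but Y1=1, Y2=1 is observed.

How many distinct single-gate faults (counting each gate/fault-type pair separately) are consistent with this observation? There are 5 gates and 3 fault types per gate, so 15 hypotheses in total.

2

Fault-free: M1=1, M2=0, M3=1, M4=0, M5=1 → Y1=0, Y2=1. Observed Y1=1, Y2=1.
  M1: none of the 3 fault types match ✗
  M2: none of the 3 fault types match ✗
  M3: none of the 3 fault types match ✗
  M4: stuck-at-1, inverted output ✓; others ✗
  M5: none of the 3 fault types match ✗
Consistent faults: {M4 stuck-at-1, M4 inverted output} — 2 in all.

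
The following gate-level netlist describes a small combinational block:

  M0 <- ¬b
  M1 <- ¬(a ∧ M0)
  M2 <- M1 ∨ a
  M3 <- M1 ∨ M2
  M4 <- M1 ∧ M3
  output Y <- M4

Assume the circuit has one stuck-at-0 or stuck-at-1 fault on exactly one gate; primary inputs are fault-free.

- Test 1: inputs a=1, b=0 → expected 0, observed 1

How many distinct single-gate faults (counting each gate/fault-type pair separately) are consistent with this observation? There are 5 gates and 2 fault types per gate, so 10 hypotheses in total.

Fault-free: M0=1, M1=0, M2=1, M3=1, M4=0 → 0. Observed 1.
  M0 stuck-at-0: output 1 ✓
  M0 stuck-at-1: output 0 ✗
  M1 stuck-at-0: output 0 ✗
  M1 stuck-at-1: output 1 ✓
  M2 stuck-at-0: output 0 ✗
  M2 stuck-at-1: output 0 ✗
  M3 stuck-at-0: output 0 ✗
  M3 stuck-at-1: output 0 ✗
  M4 stuck-at-0: output 0 ✗
  M4 stuck-at-1: output 1 ✓
Consistent faults: {M0 stuck-at-0, M1 stuck-at-1, M4 stuck-at-1} — 3 in all.

3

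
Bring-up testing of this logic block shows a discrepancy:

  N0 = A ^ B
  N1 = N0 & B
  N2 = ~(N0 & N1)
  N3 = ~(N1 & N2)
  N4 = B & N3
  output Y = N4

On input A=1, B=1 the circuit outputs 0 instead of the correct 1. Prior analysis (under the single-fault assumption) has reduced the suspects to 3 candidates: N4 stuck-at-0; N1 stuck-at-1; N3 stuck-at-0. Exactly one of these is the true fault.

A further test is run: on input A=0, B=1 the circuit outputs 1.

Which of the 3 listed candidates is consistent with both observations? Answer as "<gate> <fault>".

Evaluate each candidate on input A=0, B=1:
  N4 stuck-at-0: N0=1, N1=1, N2=0, N3=1, N4=0 [stuck-at-0] → 0 — eliminated
  N1 stuck-at-1: N0=1, N1=1 [stuck-at-1], N2=0, N3=1, N4=1 → 1 — matches
  N3 stuck-at-0: N0=1, N1=1, N2=0, N3=0 [stuck-at-0], N4=0 → 0 — eliminated
Only N1 stuck-at-1 reproduces the observed 1.

N1 stuck-at-1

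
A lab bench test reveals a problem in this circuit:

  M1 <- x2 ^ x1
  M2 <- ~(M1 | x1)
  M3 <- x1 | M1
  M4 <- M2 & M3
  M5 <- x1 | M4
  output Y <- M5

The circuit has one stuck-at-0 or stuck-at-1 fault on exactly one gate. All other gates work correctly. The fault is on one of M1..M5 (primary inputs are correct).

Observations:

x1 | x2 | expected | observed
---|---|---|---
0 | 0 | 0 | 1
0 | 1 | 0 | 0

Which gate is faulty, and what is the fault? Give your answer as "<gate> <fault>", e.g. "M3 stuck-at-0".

M3 stuck-at-1

Fault-free values for test 1 (x1=0, x2=0): M1=0, M2=1, M3=0, M4=0, M5=0, giving Y=0. Observed 1.
Test 1: faults giving observed 1 are {M3 stuck-at-1, M4 stuck-at-1, M5 stuck-at-1}.
Test 2 (x1=0, x2=1): fault-free M1=1, M2=0, M3=1, M4=0, M5=0 → 0; observed 0. Eliminates M4 stuck-at-1, M5 stuck-at-1.
Only M3 stuck-at-1 is consistent with every test.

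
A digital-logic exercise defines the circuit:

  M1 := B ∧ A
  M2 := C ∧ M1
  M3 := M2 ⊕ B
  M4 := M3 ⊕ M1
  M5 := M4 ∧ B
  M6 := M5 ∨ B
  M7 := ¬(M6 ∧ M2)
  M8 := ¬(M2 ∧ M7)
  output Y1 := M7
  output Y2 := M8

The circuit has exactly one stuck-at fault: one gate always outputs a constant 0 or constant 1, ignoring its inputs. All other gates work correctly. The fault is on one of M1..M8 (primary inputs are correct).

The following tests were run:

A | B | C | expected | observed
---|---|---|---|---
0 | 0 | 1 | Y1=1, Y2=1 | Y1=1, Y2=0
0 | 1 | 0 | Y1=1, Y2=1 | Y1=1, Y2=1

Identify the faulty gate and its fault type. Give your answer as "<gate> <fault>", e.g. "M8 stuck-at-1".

M1 stuck-at-1

Fault-free values for test 1 (A=0, B=0, C=1): M1=0, M2=0, M3=0, M4=0, M5=0, M6=0, M7=1, M8=1, giving Y1=1, Y2=1. Observed Y1=1, Y2=0.
Test 1: faults giving observed Y1=1, Y2=0 are {M1 stuck-at-1, M2 stuck-at-1, M8 stuck-at-0}.
Test 2 (A=0, B=1, C=0): fault-free M1=0, M2=0, M3=1, M4=1, M5=1, M6=1, M7=1, M8=1 → Y1=1, Y2=1; observed Y1=1, Y2=1. Eliminates M2 stuck-at-1, M8 stuck-at-0.
Only M1 stuck-at-1 is consistent with every test.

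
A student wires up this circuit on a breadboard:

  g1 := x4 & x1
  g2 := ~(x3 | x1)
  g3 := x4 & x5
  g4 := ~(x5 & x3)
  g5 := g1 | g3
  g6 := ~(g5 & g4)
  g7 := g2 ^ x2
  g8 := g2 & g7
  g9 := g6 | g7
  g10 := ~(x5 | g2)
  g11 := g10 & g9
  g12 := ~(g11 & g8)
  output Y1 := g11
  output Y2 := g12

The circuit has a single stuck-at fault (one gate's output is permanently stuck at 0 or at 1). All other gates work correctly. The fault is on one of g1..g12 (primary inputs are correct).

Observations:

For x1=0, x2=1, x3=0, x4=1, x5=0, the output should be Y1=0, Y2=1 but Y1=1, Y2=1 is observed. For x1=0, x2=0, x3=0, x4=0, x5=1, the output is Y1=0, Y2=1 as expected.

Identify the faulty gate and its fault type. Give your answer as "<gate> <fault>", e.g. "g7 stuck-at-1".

g2 stuck-at-0

Fault-free values for test 1 (x1=0, x2=1, x3=0, x4=1, x5=0): g1=0, g2=1, g3=0, g4=1, g5=0, g6=1, g7=0, g8=0, g9=1, g10=0, g11=0, g12=1, giving Y1=0, Y2=1. Observed Y1=1, Y2=1.
Test 1: faults giving observed Y1=1, Y2=1 are {g2 stuck-at-0, g10 stuck-at-1, g11 stuck-at-1}.
Test 2 (x1=0, x2=0, x3=0, x4=0, x5=1): fault-free g1=0, g2=1, g3=0, g4=1, g5=0, g6=1, g7=1, g8=1, g9=1, g10=0, g11=0, g12=1 → Y1=0, Y2=1; observed Y1=0, Y2=1. Eliminates g10 stuck-at-1, g11 stuck-at-1.
Only g2 stuck-at-0 is consistent with every test.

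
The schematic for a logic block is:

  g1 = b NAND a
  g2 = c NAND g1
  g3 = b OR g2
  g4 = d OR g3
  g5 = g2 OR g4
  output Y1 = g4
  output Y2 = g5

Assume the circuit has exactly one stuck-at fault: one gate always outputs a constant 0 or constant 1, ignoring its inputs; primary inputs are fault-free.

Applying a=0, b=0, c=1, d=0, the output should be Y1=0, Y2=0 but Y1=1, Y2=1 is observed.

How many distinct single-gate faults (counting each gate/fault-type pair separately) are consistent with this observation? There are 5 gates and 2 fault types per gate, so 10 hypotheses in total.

Fault-free: g1=1, g2=0, g3=0, g4=0, g5=0 → Y1=0, Y2=0. Observed Y1=1, Y2=1.
  g1 stuck-at-0: output Y1=1, Y2=1 ✓
  g1 stuck-at-1: output Y1=0, Y2=0 ✗
  g2 stuck-at-0: output Y1=0, Y2=0 ✗
  g2 stuck-at-1: output Y1=1, Y2=1 ✓
  g3 stuck-at-0: output Y1=0, Y2=0 ✗
  g3 stuck-at-1: output Y1=1, Y2=1 ✓
  g4 stuck-at-0: output Y1=0, Y2=0 ✗
  g4 stuck-at-1: output Y1=1, Y2=1 ✓
  g5 stuck-at-0: output Y1=0, Y2=0 ✗
  g5 stuck-at-1: output Y1=0, Y2=1 ✗
Consistent faults: {g1 stuck-at-0, g2 stuck-at-1, g3 stuck-at-1, g4 stuck-at-1} — 4 in all.

4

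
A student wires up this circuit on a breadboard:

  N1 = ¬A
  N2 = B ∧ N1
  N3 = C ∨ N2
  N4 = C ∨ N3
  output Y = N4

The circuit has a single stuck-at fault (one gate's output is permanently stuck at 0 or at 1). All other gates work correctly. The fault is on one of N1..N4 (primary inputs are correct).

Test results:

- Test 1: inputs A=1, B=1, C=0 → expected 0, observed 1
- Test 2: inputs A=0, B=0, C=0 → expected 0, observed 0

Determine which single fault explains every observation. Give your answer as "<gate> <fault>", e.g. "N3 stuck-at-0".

Fault-free values for test 1 (A=1, B=1, C=0): N1=0, N2=0, N3=0, N4=0, giving Y=0. Observed 1.
Test 1: faults giving observed 1 are {N1 stuck-at-1, N2 stuck-at-1, N3 stuck-at-1, N4 stuck-at-1}.
Test 2 (A=0, B=0, C=0): fault-free N1=1, N2=0, N3=0, N4=0 → 0; observed 0. Eliminates N2 stuck-at-1, N3 stuck-at-1, N4 stuck-at-1.
Only N1 stuck-at-1 is consistent with every test.

N1 stuck-at-1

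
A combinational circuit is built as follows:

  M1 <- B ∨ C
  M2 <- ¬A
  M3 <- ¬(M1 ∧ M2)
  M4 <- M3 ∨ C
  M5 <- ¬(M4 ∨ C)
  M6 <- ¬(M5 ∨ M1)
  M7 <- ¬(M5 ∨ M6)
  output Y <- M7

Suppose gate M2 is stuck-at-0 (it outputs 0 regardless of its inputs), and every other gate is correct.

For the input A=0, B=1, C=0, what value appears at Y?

1

Propagate with M2 forced: M1=1, M2=0 [stuck-at-0], M3=1, M4=1, M5=0, M6=0, M7=1.
So Y = 1. (Without the fault it would be 0.)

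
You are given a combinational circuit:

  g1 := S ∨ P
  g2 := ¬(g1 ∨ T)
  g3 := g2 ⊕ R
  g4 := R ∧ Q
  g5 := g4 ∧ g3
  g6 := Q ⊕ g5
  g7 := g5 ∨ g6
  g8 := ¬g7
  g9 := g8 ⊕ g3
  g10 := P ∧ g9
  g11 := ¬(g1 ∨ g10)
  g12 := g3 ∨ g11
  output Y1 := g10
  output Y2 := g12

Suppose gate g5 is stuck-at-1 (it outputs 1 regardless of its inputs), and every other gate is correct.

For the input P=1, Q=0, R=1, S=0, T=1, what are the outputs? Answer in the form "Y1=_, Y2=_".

Y1=1, Y2=1

Propagate with g5 forced: g1=1, g2=0, g3=1, g4=0, g5=1 [stuck-at-1], g6=1, g7=1, g8=0, g9=1, g10=1, g11=0, g12=1.
So the outputs are Y1=1, Y2=1. (Without the fault they would be Y1=0, Y2=1.)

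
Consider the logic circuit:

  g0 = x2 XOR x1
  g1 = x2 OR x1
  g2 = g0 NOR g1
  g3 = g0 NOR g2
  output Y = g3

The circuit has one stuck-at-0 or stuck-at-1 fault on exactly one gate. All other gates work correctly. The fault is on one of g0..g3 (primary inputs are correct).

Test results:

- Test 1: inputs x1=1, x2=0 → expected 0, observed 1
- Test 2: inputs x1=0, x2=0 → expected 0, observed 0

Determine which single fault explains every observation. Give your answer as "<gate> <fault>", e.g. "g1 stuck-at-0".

Fault-free values for test 1 (x1=1, x2=0): g0=1, g1=1, g2=0, g3=0, giving Y=0. Observed 1.
Test 1: faults giving observed 1 are {g0 stuck-at-0, g3 stuck-at-1}.
Test 2 (x1=0, x2=0): fault-free g0=0, g1=0, g2=1, g3=0 → 0; observed 0. Eliminates g3 stuck-at-1.
Only g0 stuck-at-0 is consistent with every test.

g0 stuck-at-0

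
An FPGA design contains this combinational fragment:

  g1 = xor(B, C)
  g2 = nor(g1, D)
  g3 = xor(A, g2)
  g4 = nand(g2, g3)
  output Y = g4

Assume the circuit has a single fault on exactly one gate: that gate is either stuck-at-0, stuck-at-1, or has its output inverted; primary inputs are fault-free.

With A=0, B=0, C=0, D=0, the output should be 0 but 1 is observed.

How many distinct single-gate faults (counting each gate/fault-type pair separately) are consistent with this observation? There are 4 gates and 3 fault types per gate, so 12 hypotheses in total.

Fault-free: g1=0, g2=1, g3=1, g4=0 → 0. Observed 1.
  g1 stuck-at-0: output 0 ✗
  g1 stuck-at-1: output 1 ✓
  g1 inverted output: output 1 ✓
  g2 stuck-at-0: output 1 ✓
  g2 stuck-at-1: output 0 ✗
  g2 inverted output: output 1 ✓
  g3 stuck-at-0: output 1 ✓
  g3 stuck-at-1: output 0 ✗
  g3 inverted output: output 1 ✓
  g4 stuck-at-0: output 0 ✗
  g4 stuck-at-1: output 1 ✓
  g4 inverted output: output 1 ✓
Consistent faults: {g1 stuck-at-1, g1 inverted output, g2 stuck-at-0, g2 inverted output, g3 stuck-at-0, g3 inverted output, g4 stuck-at-1, g4 inverted output} — 8 in all.

8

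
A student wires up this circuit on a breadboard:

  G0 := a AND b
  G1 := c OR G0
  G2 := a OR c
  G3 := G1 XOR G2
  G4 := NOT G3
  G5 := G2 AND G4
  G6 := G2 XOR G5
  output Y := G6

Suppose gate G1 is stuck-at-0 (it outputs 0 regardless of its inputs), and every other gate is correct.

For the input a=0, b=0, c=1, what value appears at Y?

Propagate with G1 forced: G0=0, G1=0 [stuck-at-0], G2=1, G3=1, G4=0, G5=0, G6=1.
So Y = 1. (Without the fault it would be 0.)

1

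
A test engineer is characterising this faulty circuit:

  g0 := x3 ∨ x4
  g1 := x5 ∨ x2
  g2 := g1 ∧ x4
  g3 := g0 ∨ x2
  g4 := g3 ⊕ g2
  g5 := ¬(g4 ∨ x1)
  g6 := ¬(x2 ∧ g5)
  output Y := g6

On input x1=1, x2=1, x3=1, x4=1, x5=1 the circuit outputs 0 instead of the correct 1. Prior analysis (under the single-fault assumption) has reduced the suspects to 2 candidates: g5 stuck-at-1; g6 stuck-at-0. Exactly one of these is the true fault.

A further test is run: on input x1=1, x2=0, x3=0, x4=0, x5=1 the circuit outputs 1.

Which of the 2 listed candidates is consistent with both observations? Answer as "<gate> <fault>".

Evaluate each candidate on input x1=1, x2=0, x3=0, x4=0, x5=1:
  g5 stuck-at-1: g0=0, g1=1, g2=0, g3=0, g4=0, g5=1 [stuck-at-1], g6=1 → 1 — matches
  g6 stuck-at-0: g0=0, g1=1, g2=0, g3=0, g4=0, g5=0, g6=0 [stuck-at-0] → 0 — eliminated
Only g5 stuck-at-1 reproduces the observed 1.

g5 stuck-at-1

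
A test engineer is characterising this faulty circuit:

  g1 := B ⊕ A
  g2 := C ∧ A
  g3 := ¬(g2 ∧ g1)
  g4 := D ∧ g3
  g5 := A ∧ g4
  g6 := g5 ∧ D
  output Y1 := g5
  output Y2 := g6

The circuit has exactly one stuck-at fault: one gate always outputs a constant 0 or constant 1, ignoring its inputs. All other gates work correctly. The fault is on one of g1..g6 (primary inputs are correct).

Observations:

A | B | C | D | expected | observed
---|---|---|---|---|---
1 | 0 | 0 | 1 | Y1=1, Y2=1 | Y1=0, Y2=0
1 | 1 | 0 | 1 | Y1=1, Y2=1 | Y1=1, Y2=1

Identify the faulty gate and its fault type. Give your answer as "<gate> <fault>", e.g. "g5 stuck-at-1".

g2 stuck-at-1

Fault-free values for test 1 (A=1, B=0, C=0, D=1): g1=1, g2=0, g3=1, g4=1, g5=1, g6=1, giving Y1=1, Y2=1. Observed Y1=0, Y2=0.
Test 1: faults giving observed Y1=0, Y2=0 are {g2 stuck-at-1, g3 stuck-at-0, g4 stuck-at-0, g5 stuck-at-0}.
Test 2 (A=1, B=1, C=0, D=1): fault-free g1=0, g2=0, g3=1, g4=1, g5=1, g6=1 → Y1=1, Y2=1; observed Y1=1, Y2=1. Eliminates g3 stuck-at-0, g4 stuck-at-0, g5 stuck-at-0.
Only g2 stuck-at-1 is consistent with every test.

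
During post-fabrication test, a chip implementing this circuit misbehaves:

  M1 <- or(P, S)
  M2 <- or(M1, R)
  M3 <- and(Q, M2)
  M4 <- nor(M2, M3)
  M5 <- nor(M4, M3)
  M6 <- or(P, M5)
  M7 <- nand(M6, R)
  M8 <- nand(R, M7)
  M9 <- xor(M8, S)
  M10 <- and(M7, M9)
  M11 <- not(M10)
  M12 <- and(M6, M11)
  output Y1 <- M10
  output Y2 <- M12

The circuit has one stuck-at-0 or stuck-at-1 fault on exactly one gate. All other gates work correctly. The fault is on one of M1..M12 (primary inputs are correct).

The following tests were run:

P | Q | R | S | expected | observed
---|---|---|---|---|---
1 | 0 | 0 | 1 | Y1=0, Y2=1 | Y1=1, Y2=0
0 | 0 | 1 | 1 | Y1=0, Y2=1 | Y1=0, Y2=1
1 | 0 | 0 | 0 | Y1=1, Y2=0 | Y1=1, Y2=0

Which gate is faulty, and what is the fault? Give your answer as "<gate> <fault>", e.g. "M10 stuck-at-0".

M9 stuck-at-1

Fault-free values for test 1 (P=1, Q=0, R=0, S=1): M1=1, M2=1, M3=0, M4=0, M5=1, M6=1, M7=1, M8=1, M9=0, M10=0, M11=1, M12=1, giving Y1=0, Y2=1. Observed Y1=1, Y2=0.
Test 1: faults giving observed Y1=1, Y2=0 are {M8 stuck-at-0, M9 stuck-at-1, M10 stuck-at-1}.
Test 2 (P=0, Q=0, R=1, S=1): fault-free M1=1, M2=1, M3=0, M4=0, M5=1, M6=1, M7=0, M8=1, M9=0, M10=0, M11=1, M12=1 → Y1=0, Y2=1; observed Y1=0, Y2=1. Eliminates M10 stuck-at-1.
Test 3 (P=1, Q=0, R=0, S=0): fault-free M1=1, M2=1, M3=0, M4=0, M5=1, M6=1, M7=1, M8=1, M9=1, M10=1, M11=0, M12=0 → Y1=1, Y2=0; observed Y1=1, Y2=0. Eliminates M8 stuck-at-0.
Only M9 stuck-at-1 is consistent with every test.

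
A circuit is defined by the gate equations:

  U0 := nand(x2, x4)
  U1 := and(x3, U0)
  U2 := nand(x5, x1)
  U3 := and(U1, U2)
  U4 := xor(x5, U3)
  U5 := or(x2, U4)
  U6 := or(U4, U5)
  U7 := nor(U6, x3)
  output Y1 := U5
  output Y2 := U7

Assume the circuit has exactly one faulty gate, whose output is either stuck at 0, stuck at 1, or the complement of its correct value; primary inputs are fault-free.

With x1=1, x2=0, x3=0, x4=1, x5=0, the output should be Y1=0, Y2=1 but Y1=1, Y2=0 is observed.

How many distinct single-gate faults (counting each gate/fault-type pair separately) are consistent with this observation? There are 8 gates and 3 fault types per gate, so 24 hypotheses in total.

Fault-free: U0=1, U1=0, U2=1, U3=0, U4=0, U5=0, U6=0, U7=1 → Y1=0, Y2=1. Observed Y1=1, Y2=0.
  U0: none of the 3 fault types match ✗
  U1: stuck-at-1, inverted output ✓; others ✗
  U2: none of the 3 fault types match ✗
  U3: stuck-at-1, inverted output ✓; others ✗
  U4: stuck-at-1, inverted output ✓; others ✗
  U5: stuck-at-1, inverted output ✓; others ✗
  U6: none of the 3 fault types match ✗
  U7: none of the 3 fault types match ✗
Consistent faults: {U1 stuck-at-1, U1 inverted output, U3 stuck-at-1, U3 inverted output, U4 stuck-at-1, U4 inverted output, U5 stuck-at-1, U5 inverted output} — 8 in all.

8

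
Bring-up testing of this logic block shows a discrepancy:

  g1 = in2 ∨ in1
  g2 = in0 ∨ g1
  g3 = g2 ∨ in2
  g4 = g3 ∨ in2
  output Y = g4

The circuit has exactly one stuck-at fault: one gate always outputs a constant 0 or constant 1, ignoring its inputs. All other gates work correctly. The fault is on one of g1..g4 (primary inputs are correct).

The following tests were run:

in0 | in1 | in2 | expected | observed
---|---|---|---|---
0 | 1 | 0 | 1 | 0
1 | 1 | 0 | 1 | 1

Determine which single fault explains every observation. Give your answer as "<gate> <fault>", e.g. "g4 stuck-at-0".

Fault-free values for test 1 (in0=0, in1=1, in2=0): g1=1, g2=1, g3=1, g4=1, giving Y=1. Observed 0.
Test 1: faults giving observed 0 are {g1 stuck-at-0, g2 stuck-at-0, g3 stuck-at-0, g4 stuck-at-0}.
Test 2 (in0=1, in1=1, in2=0): fault-free g1=1, g2=1, g3=1, g4=1 → 1; observed 1. Eliminates g2 stuck-at-0, g3 stuck-at-0, g4 stuck-at-0.
Only g1 stuck-at-0 is consistent with every test.

g1 stuck-at-0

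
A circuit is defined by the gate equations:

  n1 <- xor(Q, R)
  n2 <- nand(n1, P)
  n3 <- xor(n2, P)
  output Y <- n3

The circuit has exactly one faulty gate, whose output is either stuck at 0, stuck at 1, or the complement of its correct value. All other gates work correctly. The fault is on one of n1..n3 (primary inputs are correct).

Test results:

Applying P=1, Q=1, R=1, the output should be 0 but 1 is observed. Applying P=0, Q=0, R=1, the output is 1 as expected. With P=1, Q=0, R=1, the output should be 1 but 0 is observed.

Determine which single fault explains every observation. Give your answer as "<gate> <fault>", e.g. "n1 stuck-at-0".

n1 inverted output

Fault-free values for test 1 (P=1, Q=1, R=1): n1=0, n2=1, n3=0, giving Y=0. Observed 1.
Test 1: faults giving observed 1 are {n1 stuck-at-1, n1 inverted output, n2 stuck-at-0, n2 inverted output, n3 stuck-at-1, n3 inverted output}.
Test 2 (P=0, Q=0, R=1): fault-free n1=1, n2=1, n3=1 → 1; observed 1. Eliminates n2 stuck-at-0, n2 inverted output, n3 inverted output.
Test 3 (P=1, Q=0, R=1): fault-free n1=1, n2=0, n3=1 → 1; observed 0. Eliminates n1 stuck-at-1, n3 stuck-at-1.
Only n1 inverted output is consistent with every test.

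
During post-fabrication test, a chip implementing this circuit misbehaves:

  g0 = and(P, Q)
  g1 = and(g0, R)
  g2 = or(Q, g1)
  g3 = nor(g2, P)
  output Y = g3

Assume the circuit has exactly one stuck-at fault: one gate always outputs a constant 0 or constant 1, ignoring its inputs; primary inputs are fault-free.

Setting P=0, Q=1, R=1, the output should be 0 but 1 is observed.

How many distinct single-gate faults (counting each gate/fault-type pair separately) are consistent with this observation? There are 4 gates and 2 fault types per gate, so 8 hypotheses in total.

2

Fault-free: g0=0, g1=0, g2=1, g3=0 → 0. Observed 1.
  g0 stuck-at-0: output 0 ✗
  g0 stuck-at-1: output 0 ✗
  g1 stuck-at-0: output 0 ✗
  g1 stuck-at-1: output 0 ✗
  g2 stuck-at-0: output 1 ✓
  g2 stuck-at-1: output 0 ✗
  g3 stuck-at-0: output 0 ✗
  g3 stuck-at-1: output 1 ✓
Consistent faults: {g2 stuck-at-0, g3 stuck-at-1} — 2 in all.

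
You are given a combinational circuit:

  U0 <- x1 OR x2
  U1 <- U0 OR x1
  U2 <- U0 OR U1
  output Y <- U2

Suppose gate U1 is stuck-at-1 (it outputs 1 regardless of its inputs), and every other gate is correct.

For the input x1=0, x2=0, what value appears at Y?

1

Propagate with U1 forced: U0=0, U1=1 [stuck-at-1], U2=1.
So Y = 1. (Without the fault it would be 0.)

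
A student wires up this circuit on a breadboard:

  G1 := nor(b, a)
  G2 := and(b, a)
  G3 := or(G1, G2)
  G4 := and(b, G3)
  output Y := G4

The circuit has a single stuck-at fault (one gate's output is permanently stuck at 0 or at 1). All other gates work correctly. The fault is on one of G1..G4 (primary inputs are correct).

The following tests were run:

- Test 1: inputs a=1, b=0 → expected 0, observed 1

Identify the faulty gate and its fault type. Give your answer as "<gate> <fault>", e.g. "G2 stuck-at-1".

G4 stuck-at-1

Fault-free values for test 1 (a=1, b=0): G1=0, G2=0, G3=0, G4=0, giving Y=0. Observed 1.
Test 1: faults giving observed 1 are {G4 stuck-at-1}.
Only G4 stuck-at-1 is consistent with every test.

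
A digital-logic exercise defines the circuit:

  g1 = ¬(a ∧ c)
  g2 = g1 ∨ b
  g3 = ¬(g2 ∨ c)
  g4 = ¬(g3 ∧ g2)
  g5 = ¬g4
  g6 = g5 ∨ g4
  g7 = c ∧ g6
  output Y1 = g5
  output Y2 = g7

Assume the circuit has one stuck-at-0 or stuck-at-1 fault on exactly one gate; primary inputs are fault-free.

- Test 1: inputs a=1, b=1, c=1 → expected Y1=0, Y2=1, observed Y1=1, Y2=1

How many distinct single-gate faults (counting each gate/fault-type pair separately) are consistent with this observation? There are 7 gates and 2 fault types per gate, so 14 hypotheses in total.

Fault-free: g1=0, g2=1, g3=0, g4=1, g5=0, g6=1, g7=1 → Y1=0, Y2=1. Observed Y1=1, Y2=1.
  g1 stuck-at-0: output Y1=0, Y2=1 ✗
  g1 stuck-at-1: output Y1=0, Y2=1 ✗
  g2 stuck-at-0: output Y1=0, Y2=1 ✗
  g2 stuck-at-1: output Y1=0, Y2=1 ✗
  g3 stuck-at-0: output Y1=0, Y2=1 ✗
  g3 stuck-at-1: output Y1=1, Y2=1 ✓
  g4 stuck-at-0: output Y1=1, Y2=1 ✓
  g4 stuck-at-1: output Y1=0, Y2=1 ✗
  g5 stuck-at-0: output Y1=0, Y2=1 ✗
  g5 stuck-at-1: output Y1=1, Y2=1 ✓
  g6 stuck-at-0: output Y1=0, Y2=0 ✗
  g6 stuck-at-1: output Y1=0, Y2=1 ✗
  g7 stuck-at-0: output Y1=0, Y2=0 ✗
  g7 stuck-at-1: output Y1=0, Y2=1 ✗
Consistent faults: {g3 stuck-at-1, g4 stuck-at-0, g5 stuck-at-1} — 3 in all.

3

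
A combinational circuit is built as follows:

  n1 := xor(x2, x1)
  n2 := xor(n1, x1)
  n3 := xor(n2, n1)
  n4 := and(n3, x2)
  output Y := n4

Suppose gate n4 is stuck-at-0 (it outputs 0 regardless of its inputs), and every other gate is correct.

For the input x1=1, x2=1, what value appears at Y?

Propagate with n4 forced: n1=0, n2=1, n3=1, n4=0 [stuck-at-0].
So Y = 0. (Without the fault it would be 1.)

0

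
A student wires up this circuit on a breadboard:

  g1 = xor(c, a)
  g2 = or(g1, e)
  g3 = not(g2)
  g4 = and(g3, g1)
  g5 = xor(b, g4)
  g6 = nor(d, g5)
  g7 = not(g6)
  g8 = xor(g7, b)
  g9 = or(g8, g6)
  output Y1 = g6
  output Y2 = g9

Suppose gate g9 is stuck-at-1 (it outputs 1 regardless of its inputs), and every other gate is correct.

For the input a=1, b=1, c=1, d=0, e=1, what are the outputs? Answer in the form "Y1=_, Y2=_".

Y1=0, Y2=1

Propagate with g9 forced: g1=0, g2=1, g3=0, g4=0, g5=1, g6=0, g7=1, g8=0, g9=1 [stuck-at-1].
So the outputs are Y1=0, Y2=1. (Without the fault they would be Y1=0, Y2=0.)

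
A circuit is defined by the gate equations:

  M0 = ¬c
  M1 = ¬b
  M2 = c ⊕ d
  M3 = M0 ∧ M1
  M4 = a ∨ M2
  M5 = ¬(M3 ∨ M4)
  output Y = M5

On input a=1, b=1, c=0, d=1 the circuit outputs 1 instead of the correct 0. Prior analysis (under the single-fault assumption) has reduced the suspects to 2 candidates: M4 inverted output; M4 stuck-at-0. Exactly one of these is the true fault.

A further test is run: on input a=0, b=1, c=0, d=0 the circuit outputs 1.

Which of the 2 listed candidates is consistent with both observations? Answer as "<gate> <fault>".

Evaluate each candidate on input a=0, b=1, c=0, d=0:
  M4 inverted output: M0=1, M1=0, M2=0, M3=0, M4=1 [inverted output], M5=0 → 0 — eliminated
  M4 stuck-at-0: M0=1, M1=0, M2=0, M3=0, M4=0 [stuck-at-0], M5=1 → 1 — matches
Only M4 stuck-at-0 reproduces the observed 1.

M4 stuck-at-0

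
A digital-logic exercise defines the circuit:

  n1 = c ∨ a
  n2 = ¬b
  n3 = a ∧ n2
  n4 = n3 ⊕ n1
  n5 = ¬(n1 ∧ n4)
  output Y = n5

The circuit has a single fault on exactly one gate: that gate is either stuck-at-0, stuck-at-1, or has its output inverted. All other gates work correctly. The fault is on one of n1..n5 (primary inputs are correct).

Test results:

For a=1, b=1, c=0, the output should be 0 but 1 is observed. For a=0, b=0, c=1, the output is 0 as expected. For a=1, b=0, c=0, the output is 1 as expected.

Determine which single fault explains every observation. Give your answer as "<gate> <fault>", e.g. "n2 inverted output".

Fault-free values for test 1 (a=1, b=1, c=0): n1=1, n2=0, n3=0, n4=1, n5=0, giving Y=0. Observed 1.
Test 1: faults giving observed 1 are {n1 stuck-at-0, n1 inverted output, n2 stuck-at-1, n2 inverted output, n3 stuck-at-1, n3 inverted output, n4 stuck-at-0, n4 inverted output, n5 stuck-at-1, n5 inverted output}.
Test 2 (a=0, b=0, c=1): fault-free n1=1, n2=1, n3=0, n4=1, n5=0 → 0; observed 0. Eliminates n1 stuck-at-0, n1 inverted output, n3 stuck-at-1, n3 inverted output, n4 stuck-at-0, n4 inverted output, n5 stuck-at-1, n5 inverted output.
Test 3 (a=1, b=0, c=0): fault-free n1=1, n2=1, n3=1, n4=0, n5=1 → 1; observed 1. Eliminates n2 inverted output.
Only n2 stuck-at-1 is consistent with every test.

n2 stuck-at-1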